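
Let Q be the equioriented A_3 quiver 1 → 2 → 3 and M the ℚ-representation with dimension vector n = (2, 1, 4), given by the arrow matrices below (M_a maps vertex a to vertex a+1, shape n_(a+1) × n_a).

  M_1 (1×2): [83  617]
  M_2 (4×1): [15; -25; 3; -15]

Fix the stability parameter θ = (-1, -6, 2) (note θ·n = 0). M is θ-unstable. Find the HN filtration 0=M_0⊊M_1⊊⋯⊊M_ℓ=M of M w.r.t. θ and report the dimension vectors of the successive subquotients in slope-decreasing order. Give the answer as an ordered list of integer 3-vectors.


Via rank(M_{q-1}∘⋯∘M_p): M ≅ I[1,1], I[1,3], I[3,3]^3.
μ_θ-semistable layers: μ^(1)=2; μ^(2)=-1; μ^(3)=-7/2

((0, 0, 4); (1, 0, 0); (1, 1, 0))


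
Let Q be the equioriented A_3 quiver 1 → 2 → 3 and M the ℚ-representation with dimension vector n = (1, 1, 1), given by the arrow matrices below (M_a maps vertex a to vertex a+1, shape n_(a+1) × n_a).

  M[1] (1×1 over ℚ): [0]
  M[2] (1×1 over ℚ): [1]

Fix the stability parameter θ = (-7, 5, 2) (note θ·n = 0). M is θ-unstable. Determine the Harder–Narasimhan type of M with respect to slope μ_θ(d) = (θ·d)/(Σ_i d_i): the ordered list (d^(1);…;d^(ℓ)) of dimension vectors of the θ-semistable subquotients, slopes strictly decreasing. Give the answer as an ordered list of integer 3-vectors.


Interval decomposition of M: I[1,1], I[2,3].
HN type (ℓ=2): μ^(1)=7/2; μ^(2)=-7

((0, 1, 1); (1, 0, 0))


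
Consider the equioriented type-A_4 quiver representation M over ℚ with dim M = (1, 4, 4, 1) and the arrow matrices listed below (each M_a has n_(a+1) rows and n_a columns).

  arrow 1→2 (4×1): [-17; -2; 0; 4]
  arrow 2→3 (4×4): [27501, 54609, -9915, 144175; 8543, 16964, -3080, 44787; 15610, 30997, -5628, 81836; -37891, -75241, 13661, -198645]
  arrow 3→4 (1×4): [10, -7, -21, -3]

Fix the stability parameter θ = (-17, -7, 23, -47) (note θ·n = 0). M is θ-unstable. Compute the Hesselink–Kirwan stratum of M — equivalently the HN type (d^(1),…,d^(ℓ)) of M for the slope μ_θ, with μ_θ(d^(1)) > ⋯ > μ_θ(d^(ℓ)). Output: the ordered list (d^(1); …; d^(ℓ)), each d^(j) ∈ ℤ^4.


Interval decomposition of M: I[1,3], I[2,2], I[2,3], I[2,4], I[3,3].
HN type (ℓ=4): μ^(1)=23; μ^(2)=-7; μ^(3)=-31/3; μ^(4)=-17

((0, 0, 3, 0); (0, 3, 0, 0); (0, 1, 1, 1); (1, 0, 0, 0))


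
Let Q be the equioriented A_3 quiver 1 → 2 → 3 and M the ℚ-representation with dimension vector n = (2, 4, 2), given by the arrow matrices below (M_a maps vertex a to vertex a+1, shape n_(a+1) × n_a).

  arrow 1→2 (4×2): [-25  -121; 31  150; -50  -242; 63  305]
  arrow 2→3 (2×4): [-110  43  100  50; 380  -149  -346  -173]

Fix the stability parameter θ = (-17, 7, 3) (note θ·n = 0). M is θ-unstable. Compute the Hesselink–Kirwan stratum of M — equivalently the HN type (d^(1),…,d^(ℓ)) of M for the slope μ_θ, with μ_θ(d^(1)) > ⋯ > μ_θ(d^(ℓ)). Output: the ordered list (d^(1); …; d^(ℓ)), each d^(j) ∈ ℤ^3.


Interval decomposition of M: I[1,3]^2, I[2,2]^2.
HN type (ℓ=3): μ^(1)=7; μ^(2)=5; μ^(3)=-17

((0, 2, 0); (0, 2, 2); (2, 0, 0))


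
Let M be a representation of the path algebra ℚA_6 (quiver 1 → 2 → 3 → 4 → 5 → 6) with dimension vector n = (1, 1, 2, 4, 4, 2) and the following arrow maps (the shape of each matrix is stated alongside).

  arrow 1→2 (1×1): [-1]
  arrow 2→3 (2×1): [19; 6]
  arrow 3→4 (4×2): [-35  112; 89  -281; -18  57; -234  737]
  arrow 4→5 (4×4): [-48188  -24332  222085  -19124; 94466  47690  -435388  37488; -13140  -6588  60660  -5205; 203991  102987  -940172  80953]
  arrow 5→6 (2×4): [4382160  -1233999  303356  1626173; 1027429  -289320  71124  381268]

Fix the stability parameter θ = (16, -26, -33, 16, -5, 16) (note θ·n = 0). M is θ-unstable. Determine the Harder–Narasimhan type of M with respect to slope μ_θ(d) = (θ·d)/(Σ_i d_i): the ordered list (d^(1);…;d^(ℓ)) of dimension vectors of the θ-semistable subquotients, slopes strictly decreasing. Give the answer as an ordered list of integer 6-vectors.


Barcode: M ≅ I[1,4], I[3,6], I[4,5], I[4,6], I[5,5]. HN layers by μ_θ (5 steps, strictly decreasing):
  μ^(1)=16; μ^(2)=11/2; μ^(3)=-5; μ^(4)=-43/3; μ^(5)=-33

((0, 0, 0, 1, 0, 2); (0, 0, 0, 3, 3, 0); (0, 0, 0, 0, 1, 0); (1, 1, 1, 0, 0, 0); (0, 0, 1, 0, 0, 0))


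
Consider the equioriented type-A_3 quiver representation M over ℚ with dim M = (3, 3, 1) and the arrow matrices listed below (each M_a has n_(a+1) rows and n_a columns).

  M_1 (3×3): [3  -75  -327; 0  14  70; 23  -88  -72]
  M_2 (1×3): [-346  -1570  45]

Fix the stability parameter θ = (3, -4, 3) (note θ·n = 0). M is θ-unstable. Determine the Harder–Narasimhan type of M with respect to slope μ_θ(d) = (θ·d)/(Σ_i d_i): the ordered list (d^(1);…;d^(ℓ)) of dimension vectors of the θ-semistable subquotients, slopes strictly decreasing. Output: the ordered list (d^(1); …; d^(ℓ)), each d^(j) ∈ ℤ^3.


Barcode: M ≅ I[1,1], I[1,2], I[1,3], I[2,2]. HN layers by μ_θ (3 steps, strictly decreasing):
  μ^(1)=3; μ^(2)=-1/2; μ^(3)=-4

((1, 0, 1); (2, 2, 0); (0, 1, 0))


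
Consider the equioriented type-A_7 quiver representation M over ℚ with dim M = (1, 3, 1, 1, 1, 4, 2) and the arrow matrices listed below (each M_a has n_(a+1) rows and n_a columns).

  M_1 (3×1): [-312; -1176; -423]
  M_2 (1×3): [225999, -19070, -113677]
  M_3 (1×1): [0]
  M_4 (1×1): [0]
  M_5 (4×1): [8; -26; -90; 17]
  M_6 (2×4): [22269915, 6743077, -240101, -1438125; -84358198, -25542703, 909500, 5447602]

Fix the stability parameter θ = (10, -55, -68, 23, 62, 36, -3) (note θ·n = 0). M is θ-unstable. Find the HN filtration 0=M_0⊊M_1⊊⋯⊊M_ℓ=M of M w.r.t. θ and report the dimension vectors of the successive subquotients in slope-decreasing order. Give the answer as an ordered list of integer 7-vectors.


Via rank(M_{q-1}∘⋯∘M_p): M ≅ I[1,3], I[2,2]^2, I[4,4], I[5,7], I[6,6]^2, I[6,7].
μ_θ-semistable layers: μ^(1)=36; μ^(2)=95/3; μ^(3)=23; μ^(4)=33/2; μ^(5)=-113/3; μ^(6)=-55

((0, 0, 0, 0, 0, 2, 0); (0, 0, 0, 0, 1, 1, 1); (0, 0, 0, 1, 0, 0, 0); (0, 0, 0, 0, 0, 1, 1); (1, 1, 1, 0, 0, 0, 0); (0, 2, 0, 0, 0, 0, 0))


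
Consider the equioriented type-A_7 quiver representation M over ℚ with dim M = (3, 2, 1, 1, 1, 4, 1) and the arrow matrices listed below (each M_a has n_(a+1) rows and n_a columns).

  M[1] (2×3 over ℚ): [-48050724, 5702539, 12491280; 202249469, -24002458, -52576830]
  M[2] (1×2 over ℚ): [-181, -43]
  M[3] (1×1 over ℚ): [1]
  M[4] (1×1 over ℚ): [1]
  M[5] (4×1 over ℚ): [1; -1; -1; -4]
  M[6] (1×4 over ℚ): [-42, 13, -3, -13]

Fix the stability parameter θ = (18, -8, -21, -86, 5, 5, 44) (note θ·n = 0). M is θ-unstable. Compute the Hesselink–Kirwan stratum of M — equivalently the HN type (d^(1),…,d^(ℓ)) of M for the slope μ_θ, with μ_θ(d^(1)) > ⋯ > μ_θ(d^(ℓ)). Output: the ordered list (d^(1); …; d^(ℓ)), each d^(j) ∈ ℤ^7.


Barcode: M ≅ I[1,1], I[1,2], I[1,6], I[6,6]^2, I[6,7]. HN layers by μ_θ (4 steps, strictly decreasing):
  μ^(1)=44; μ^(2)=18; μ^(3)=5; μ^(4)=-97/4

((0, 0, 0, 0, 0, 0, 1); (1, 0, 0, 0, 0, 0, 0); (1, 1, 0, 0, 1, 4, 0); (1, 1, 1, 1, 0, 0, 0))


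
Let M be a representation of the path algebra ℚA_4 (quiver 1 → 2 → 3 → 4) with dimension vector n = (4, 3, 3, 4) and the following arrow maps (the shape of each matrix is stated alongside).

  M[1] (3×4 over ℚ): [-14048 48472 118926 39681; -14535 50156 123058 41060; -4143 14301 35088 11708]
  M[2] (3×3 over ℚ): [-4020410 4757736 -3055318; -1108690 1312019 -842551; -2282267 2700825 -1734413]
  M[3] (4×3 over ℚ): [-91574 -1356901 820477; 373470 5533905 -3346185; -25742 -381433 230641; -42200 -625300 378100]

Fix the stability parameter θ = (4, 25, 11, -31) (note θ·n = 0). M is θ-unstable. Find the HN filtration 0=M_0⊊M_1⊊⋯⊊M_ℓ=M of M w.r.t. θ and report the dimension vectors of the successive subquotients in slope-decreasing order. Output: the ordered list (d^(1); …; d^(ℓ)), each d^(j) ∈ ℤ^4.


Barcode: M ≅ I[1,1], I[1,3]^2, I[1,4], I[4,4]^3. HN layers by μ_θ (4 steps, strictly decreasing):
  μ^(1)=18; μ^(2)=4; μ^(3)=9/4; μ^(4)=-31

((0, 2, 2, 0); (3, 0, 0, 0); (1, 1, 1, 1); (0, 0, 0, 3))


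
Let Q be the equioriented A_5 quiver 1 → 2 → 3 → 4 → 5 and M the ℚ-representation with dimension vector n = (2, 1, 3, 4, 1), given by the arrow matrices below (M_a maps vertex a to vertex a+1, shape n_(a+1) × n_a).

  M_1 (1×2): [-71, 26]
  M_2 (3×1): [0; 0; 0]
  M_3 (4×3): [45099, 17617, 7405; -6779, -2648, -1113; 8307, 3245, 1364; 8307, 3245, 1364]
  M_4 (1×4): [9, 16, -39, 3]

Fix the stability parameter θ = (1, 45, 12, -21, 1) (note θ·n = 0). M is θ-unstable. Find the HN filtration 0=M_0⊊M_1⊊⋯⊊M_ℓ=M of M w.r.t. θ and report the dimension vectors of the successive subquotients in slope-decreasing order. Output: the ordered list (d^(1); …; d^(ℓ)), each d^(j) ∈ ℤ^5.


Via rank(M_{q-1}∘⋯∘M_p): M ≅ I[1,1], I[1,2], I[3,4]^2, I[3,5], I[4,4].
μ_θ-semistable layers: μ^(1)=45; μ^(2)=1; μ^(3)=-9/2; μ^(4)=-21

((0, 1, 0, 0, 0); (2, 0, 0, 0, 1); (0, 0, 3, 3, 0); (0, 0, 0, 1, 0))


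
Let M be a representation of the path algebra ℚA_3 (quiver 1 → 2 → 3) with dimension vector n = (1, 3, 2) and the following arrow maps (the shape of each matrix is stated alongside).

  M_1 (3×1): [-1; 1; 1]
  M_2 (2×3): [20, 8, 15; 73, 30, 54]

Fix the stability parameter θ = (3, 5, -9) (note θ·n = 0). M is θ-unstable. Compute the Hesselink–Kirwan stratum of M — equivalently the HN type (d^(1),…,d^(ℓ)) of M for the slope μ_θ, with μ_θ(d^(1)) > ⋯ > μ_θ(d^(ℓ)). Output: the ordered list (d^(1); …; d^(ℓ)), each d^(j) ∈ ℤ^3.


Interval decomposition of M: I[1,3], I[2,2], I[2,3].
HN type (ℓ=3): μ^(1)=5; μ^(2)=-1/3; μ^(3)=-2

((0, 1, 0); (1, 1, 1); (0, 1, 1))


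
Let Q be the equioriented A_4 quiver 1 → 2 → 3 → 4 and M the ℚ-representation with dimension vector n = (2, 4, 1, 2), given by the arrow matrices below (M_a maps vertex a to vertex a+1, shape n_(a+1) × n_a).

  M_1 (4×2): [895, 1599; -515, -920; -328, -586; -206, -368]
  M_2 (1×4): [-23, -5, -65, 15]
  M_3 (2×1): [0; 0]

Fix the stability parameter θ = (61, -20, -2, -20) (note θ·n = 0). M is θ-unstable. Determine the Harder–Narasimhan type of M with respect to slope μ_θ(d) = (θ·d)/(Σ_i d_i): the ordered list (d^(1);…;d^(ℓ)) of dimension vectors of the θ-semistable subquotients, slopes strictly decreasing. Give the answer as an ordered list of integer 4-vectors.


Via rank(M_{q-1}∘⋯∘M_p): M ≅ I[1,2], I[1,3], I[2,2]^2, I[4,4]^2.
μ_θ-semistable layers: μ^(1)=41/2; μ^(2)=13; μ^(3)=-20

((1, 1, 0, 0); (1, 1, 1, 0); (0, 2, 0, 2))


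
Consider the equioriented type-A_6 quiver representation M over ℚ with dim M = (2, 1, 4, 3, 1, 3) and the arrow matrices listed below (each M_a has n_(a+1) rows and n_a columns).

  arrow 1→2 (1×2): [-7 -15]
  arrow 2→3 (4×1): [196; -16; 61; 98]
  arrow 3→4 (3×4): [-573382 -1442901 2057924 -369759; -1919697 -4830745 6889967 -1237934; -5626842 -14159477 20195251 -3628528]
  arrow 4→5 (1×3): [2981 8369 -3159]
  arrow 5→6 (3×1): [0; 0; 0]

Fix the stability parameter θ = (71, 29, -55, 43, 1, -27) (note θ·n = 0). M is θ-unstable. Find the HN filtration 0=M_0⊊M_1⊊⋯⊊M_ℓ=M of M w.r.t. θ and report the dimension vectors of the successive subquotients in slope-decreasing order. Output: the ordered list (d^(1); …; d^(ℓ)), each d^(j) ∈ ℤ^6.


Via rank(M_{q-1}∘⋯∘M_p): M ≅ I[1,1], I[1,4], I[3,3], I[3,4], I[3,5], I[6,6]^3.
μ_θ-semistable layers: μ^(1)=71; μ^(2)=43; μ^(3)=22; μ^(4)=15; μ^(5)=-27; μ^(6)=-55

((1, 0, 0, 0, 0, 0); (0, 0, 0, 2, 0, 0); (0, 0, 0, 1, 1, 0); (1, 1, 1, 0, 0, 0); (0, 0, 0, 0, 0, 3); (0, 0, 3, 0, 0, 0))


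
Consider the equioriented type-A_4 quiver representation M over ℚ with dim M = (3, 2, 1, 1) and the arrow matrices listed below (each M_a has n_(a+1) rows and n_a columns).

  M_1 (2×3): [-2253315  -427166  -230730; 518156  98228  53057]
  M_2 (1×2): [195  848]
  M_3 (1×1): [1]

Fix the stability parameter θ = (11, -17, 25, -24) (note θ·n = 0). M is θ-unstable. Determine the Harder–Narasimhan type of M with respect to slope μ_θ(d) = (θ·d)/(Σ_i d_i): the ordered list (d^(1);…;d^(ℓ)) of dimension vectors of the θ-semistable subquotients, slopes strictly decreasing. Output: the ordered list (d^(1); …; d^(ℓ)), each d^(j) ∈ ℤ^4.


Barcode: M ≅ I[1,1], I[1,2], I[1,4]. HN layers by μ_θ (3 steps, strictly decreasing):
  μ^(1)=11; μ^(2)=1/2; μ^(3)=-3

((1, 0, 0, 0); (0, 0, 1, 1); (2, 2, 0, 0))


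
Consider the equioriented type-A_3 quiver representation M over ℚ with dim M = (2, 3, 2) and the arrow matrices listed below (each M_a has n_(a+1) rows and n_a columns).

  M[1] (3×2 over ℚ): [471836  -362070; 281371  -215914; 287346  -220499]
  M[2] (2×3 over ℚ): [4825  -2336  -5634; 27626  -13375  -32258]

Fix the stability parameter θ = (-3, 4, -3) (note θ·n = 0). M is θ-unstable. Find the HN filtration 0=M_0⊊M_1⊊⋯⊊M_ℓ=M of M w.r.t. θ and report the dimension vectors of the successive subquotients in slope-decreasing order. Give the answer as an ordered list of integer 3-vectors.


Interval decomposition of M: I[1,2], I[1,3], I[2,3].
HN type (ℓ=3): μ^(1)=4; μ^(2)=1/2; μ^(3)=-3

((0, 1, 0); (0, 2, 2); (2, 0, 0))


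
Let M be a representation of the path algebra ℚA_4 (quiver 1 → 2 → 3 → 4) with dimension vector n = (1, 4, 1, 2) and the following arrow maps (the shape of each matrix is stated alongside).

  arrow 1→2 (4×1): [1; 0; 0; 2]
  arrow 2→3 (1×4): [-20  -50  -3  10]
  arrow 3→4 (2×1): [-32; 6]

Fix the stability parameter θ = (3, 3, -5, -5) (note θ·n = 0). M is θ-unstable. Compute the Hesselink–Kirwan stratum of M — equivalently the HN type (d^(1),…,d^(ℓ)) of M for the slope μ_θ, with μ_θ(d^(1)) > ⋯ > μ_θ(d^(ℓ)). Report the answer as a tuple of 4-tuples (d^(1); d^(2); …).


Via rank(M_{q-1}∘⋯∘M_p): M ≅ I[1,2], I[2,2]^2, I[2,4], I[4,4].
μ_θ-semistable layers: μ^(1)=3; μ^(2)=-7/3; μ^(3)=-5

((1, 3, 0, 0); (0, 1, 1, 1); (0, 0, 0, 1))


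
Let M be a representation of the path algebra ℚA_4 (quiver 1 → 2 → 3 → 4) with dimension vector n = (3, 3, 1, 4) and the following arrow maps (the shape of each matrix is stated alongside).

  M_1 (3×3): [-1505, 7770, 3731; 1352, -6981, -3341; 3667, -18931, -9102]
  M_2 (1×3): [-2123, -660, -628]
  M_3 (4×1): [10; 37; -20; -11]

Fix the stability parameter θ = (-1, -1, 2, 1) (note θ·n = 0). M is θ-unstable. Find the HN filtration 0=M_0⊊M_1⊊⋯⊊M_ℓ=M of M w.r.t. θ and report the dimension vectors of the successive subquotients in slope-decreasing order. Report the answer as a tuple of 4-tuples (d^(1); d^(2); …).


Barcode: M ≅ I[1,1], I[1,2], I[1,4], I[2,2], I[4,4]^3. HN layers by μ_θ (3 steps, strictly decreasing):
  μ^(1)=3/2; μ^(2)=1; μ^(3)=-1

((0, 0, 1, 1); (0, 0, 0, 3); (3, 3, 0, 0))


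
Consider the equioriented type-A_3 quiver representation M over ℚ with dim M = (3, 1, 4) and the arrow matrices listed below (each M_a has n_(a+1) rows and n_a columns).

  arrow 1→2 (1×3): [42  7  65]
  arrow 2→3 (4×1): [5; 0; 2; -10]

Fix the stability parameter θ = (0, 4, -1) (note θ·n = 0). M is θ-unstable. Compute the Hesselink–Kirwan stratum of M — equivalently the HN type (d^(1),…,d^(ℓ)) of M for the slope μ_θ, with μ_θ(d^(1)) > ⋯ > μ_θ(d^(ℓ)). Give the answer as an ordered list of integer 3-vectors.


Interval decomposition of M: I[1,1]^2, I[1,3], I[3,3]^3.
HN type (ℓ=3): μ^(1)=3/2; μ^(2)=0; μ^(3)=-1

((0, 1, 1); (3, 0, 0); (0, 0, 3))


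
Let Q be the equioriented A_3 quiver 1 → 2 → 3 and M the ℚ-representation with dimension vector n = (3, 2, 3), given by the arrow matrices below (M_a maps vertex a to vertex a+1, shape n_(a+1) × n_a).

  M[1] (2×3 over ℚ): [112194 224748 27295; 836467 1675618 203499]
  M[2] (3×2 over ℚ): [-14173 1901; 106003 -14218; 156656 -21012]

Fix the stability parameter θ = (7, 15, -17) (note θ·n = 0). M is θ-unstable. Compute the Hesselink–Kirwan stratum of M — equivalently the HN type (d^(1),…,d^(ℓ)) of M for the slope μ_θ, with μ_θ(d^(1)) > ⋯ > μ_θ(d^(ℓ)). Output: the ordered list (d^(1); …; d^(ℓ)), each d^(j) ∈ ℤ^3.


Barcode: M ≅ I[1,1], I[1,3]^2, I[3,3]. HN layers by μ_θ (3 steps, strictly decreasing):
  μ^(1)=7; μ^(2)=5/3; μ^(3)=-17

((1, 0, 0); (2, 2, 2); (0, 0, 1))


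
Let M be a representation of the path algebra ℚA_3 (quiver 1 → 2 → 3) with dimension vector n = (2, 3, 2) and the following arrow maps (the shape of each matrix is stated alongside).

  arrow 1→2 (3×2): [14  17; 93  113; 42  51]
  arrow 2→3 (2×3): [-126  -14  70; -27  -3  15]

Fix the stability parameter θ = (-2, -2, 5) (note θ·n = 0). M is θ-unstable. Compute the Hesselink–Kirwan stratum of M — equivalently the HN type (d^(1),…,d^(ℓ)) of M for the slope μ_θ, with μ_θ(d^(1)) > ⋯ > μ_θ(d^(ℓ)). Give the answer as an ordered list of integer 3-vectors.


Interval decomposition of M: I[1,2], I[1,3], I[2,2], I[3,3].
HN type (ℓ=2): μ^(1)=5; μ^(2)=-2

((0, 0, 2); (2, 3, 0))


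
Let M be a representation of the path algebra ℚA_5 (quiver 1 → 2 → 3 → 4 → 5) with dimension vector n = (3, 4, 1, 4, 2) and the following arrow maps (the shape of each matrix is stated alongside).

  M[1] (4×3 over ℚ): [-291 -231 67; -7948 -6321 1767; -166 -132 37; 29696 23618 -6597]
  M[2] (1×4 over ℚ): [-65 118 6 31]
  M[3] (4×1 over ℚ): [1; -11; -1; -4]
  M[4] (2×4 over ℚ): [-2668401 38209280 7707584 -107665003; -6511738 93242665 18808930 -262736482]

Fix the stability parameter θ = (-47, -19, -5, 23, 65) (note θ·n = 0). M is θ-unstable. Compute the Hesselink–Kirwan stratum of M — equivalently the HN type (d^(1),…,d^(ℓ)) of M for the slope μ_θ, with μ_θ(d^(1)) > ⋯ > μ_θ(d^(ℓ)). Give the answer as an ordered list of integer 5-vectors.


Via rank(M_{q-1}∘⋯∘M_p): M ≅ I[1,2]^2, I[1,5], I[2,2], I[4,4]^2, I[4,5].
μ_θ-semistable layers: μ^(1)=65; μ^(2)=23; μ^(3)=-5; μ^(4)=-19; μ^(5)=-47

((0, 0, 0, 0, 2); (0, 0, 0, 4, 0); (0, 0, 1, 0, 0); (0, 4, 0, 0, 0); (3, 0, 0, 0, 0))


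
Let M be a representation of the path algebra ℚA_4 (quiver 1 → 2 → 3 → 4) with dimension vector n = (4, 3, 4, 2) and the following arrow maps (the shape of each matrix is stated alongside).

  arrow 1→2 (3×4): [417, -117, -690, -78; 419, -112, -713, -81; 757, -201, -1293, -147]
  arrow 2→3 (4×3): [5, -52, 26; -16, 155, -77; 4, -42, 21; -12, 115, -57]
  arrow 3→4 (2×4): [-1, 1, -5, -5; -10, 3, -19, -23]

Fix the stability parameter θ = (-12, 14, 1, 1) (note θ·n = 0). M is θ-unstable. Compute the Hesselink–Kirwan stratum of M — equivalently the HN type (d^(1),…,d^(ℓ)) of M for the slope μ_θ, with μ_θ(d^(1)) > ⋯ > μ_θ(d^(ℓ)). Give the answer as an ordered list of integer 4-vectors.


Barcode: M ≅ I[1,1], I[1,3], I[1,4]^2, I[3,3]. HN layers by μ_θ (4 steps, strictly decreasing):
  μ^(1)=15/2; μ^(2)=16/3; μ^(3)=1; μ^(4)=-12

((0, 1, 1, 0); (0, 2, 2, 2); (0, 0, 1, 0); (4, 0, 0, 0))


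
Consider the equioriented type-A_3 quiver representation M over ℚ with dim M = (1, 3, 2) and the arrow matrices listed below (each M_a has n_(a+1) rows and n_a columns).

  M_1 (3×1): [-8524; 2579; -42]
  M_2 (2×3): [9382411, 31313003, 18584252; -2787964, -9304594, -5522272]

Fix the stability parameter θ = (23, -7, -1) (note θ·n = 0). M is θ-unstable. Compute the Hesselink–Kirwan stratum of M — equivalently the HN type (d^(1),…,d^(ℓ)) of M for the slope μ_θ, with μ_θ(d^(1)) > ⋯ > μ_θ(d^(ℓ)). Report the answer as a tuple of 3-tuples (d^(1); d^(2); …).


Interval decomposition of M: I[1,3], I[2,2], I[2,3].
HN type (ℓ=3): μ^(1)=5; μ^(2)=-1; μ^(3)=-7

((1, 1, 1); (0, 0, 1); (0, 2, 0))


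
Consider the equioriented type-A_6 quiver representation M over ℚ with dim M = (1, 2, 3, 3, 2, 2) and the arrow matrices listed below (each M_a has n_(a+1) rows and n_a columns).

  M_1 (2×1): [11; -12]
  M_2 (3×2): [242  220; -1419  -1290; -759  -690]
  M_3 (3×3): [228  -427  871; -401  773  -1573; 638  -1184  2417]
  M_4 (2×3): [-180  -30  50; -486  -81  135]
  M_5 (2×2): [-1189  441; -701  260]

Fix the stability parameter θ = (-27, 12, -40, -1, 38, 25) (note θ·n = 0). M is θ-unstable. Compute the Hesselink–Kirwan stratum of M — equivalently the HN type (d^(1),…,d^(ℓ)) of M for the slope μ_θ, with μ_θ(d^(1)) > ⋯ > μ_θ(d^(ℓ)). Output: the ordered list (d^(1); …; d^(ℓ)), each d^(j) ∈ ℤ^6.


Barcode: M ≅ I[1,6], I[2,2], I[3,4]^2, I[5,6]. HN layers by μ_θ (6 steps, strictly decreasing):
  μ^(1)=63/2; μ^(2)=12; μ^(3)=-1; μ^(4)=-14; μ^(5)=-27; μ^(6)=-40

((0, 0, 0, 0, 2, 2); (0, 1, 0, 0, 0, 0); (0, 0, 0, 3, 0, 0); (0, 1, 1, 0, 0, 0); (1, 0, 0, 0, 0, 0); (0, 0, 2, 0, 0, 0))


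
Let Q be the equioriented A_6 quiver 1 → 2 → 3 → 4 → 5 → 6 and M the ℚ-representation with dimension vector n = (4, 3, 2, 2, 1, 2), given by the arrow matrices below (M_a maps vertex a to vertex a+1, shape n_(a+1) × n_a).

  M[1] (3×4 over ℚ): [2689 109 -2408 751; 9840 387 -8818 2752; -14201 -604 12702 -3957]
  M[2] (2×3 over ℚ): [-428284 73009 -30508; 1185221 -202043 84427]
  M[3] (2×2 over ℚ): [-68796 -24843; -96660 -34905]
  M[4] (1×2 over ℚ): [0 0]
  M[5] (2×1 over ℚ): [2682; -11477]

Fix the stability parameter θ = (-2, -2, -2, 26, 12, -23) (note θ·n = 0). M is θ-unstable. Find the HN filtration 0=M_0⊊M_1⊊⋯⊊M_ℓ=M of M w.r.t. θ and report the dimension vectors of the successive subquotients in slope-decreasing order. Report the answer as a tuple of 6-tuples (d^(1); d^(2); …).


Interval decomposition of M: I[1,1], I[1,2], I[1,3], I[1,4], I[4,4], I[5,6], I[6,6].
HN type (ℓ=4): μ^(1)=26; μ^(2)=-2; μ^(3)=-11/2; μ^(4)=-23

((0, 0, 0, 2, 0, 0); (4, 3, 2, 0, 0, 0); (0, 0, 0, 0, 1, 1); (0, 0, 0, 0, 0, 1))


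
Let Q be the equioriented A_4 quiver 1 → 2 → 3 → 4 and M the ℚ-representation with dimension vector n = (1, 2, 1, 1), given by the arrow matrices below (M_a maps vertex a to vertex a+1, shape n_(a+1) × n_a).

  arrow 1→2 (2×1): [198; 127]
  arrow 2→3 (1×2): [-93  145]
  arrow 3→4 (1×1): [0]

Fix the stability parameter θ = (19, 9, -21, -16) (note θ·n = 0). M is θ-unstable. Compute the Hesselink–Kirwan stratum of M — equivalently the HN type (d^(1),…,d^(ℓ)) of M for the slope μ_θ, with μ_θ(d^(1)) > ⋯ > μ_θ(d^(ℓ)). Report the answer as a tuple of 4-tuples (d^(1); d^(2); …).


Barcode: M ≅ I[1,3], I[2,2], I[4,4]. HN layers by μ_θ (3 steps, strictly decreasing):
  μ^(1)=9; μ^(2)=7/3; μ^(3)=-16

((0, 1, 0, 0); (1, 1, 1, 0); (0, 0, 0, 1))


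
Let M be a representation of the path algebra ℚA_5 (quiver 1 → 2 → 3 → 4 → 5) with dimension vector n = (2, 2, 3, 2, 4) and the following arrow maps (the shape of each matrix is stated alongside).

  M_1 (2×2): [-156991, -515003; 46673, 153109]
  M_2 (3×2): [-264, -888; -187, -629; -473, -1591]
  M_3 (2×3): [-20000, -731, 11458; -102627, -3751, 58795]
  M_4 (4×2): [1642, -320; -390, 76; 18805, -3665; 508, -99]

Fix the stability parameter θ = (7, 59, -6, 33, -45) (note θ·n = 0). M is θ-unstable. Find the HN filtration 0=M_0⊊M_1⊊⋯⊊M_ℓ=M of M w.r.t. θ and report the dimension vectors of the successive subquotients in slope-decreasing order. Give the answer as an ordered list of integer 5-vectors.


Interval decomposition of M: I[1,1], I[1,2], I[2,5], I[3,3], I[3,5], I[5,5]^2.
HN type (ℓ=5): μ^(1)=59; μ^(2)=41/4; μ^(3)=7; μ^(4)=-6; μ^(5)=-45

((0, 1, 0, 0, 0); (0, 1, 1, 1, 1); (2, 0, 0, 0, 0); (0, 0, 2, 1, 1); (0, 0, 0, 0, 2))


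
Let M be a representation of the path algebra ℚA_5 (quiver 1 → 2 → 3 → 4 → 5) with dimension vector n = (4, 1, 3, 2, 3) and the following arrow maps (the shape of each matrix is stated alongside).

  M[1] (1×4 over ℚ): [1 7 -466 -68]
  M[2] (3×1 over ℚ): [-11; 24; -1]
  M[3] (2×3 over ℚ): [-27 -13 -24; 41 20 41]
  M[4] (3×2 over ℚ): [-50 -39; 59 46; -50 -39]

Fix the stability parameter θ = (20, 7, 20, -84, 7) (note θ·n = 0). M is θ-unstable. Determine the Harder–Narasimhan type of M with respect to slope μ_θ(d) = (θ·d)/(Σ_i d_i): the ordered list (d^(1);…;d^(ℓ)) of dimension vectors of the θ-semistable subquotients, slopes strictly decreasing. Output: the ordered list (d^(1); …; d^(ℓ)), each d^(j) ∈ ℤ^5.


Via rank(M_{q-1}∘⋯∘M_p): M ≅ I[1,1]^3, I[1,5], I[3,3], I[3,5], I[5,5].
μ_θ-semistable layers: μ^(1)=20; μ^(2)=7; μ^(3)=-37/4; μ^(4)=-32

((3, 0, 1, 0, 0); (0, 0, 0, 0, 3); (1, 1, 1, 1, 0); (0, 0, 1, 1, 0))


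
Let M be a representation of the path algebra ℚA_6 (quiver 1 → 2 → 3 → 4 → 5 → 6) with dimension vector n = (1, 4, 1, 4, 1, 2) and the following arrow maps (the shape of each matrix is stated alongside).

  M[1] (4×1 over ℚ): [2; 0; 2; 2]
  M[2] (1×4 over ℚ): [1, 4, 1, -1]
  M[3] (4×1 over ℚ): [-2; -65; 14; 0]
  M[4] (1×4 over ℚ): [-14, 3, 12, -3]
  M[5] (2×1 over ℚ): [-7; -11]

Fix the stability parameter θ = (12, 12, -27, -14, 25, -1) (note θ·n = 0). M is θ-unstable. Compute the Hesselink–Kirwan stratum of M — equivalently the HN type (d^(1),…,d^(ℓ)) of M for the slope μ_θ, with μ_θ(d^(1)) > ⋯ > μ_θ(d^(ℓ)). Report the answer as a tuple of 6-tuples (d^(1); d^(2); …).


Barcode: M ≅ I[1,6], I[2,2]^3, I[4,4]^3, I[6,6]. HN layers by μ_θ (4 steps, strictly decreasing):
  μ^(1)=12; μ^(2)=-1; μ^(3)=-17/4; μ^(4)=-14

((0, 3, 0, 0, 1, 1); (0, 0, 0, 0, 0, 1); (1, 1, 1, 1, 0, 0); (0, 0, 0, 3, 0, 0))


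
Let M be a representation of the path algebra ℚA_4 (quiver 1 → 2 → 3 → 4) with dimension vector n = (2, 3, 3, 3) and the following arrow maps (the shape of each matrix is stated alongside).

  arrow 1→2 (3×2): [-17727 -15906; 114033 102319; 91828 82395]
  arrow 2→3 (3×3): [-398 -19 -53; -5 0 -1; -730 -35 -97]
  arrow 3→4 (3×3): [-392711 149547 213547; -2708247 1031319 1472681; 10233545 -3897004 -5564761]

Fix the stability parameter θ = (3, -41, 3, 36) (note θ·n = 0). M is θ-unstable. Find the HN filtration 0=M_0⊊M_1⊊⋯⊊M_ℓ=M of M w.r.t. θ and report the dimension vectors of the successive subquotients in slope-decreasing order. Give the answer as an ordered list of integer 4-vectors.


Interval decomposition of M: I[1,4]^2, I[2,2], I[3,4].
HN type (ℓ=4): μ^(1)=36; μ^(2)=3; μ^(3)=-19; μ^(4)=-41

((0, 0, 0, 3); (0, 0, 3, 0); (2, 2, 0, 0); (0, 1, 0, 0))


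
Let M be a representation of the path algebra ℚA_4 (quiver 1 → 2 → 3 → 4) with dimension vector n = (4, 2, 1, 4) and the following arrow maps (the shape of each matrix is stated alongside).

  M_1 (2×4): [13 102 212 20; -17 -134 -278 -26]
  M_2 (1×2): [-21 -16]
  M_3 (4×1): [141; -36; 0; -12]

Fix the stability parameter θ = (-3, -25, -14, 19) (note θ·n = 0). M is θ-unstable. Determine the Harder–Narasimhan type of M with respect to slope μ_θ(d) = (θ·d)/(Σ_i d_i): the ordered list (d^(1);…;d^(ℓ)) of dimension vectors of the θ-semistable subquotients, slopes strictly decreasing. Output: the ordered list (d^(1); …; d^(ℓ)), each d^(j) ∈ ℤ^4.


Barcode: M ≅ I[1,1]^2, I[1,2], I[1,4], I[4,4]^3. HN layers by μ_θ (3 steps, strictly decreasing):
  μ^(1)=19; μ^(2)=-3; μ^(3)=-14

((0, 0, 0, 4); (2, 0, 0, 0); (2, 2, 1, 0))


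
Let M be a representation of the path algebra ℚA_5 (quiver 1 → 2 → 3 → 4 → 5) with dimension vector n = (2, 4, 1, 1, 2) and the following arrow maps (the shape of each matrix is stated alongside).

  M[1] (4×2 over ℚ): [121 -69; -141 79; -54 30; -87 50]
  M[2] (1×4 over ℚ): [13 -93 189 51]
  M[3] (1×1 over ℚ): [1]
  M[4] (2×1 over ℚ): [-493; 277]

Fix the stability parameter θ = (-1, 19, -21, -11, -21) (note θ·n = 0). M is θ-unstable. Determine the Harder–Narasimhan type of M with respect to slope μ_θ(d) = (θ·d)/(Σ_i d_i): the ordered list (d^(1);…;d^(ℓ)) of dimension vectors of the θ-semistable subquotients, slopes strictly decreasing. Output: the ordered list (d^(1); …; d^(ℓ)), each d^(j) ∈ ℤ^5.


Barcode: M ≅ I[1,2], I[1,5], I[2,2]^2, I[5,5]. HN layers by μ_θ (4 steps, strictly decreasing):
  μ^(1)=19; μ^(2)=-1; μ^(3)=-7; μ^(4)=-21

((0, 3, 0, 0, 0); (1, 0, 0, 0, 0); (1, 1, 1, 1, 1); (0, 0, 0, 0, 1))


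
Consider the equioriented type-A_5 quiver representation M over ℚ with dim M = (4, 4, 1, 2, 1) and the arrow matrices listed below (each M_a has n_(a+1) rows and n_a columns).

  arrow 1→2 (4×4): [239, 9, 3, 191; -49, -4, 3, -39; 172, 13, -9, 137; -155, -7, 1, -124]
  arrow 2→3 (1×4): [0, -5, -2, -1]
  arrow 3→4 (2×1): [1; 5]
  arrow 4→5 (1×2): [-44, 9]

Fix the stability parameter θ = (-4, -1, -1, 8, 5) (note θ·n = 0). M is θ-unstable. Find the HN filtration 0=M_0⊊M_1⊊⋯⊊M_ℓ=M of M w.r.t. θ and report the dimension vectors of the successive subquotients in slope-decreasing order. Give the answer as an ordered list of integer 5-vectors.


Interval decomposition of M: I[1,2]^3, I[1,5], I[4,4].
HN type (ℓ=4): μ^(1)=8; μ^(2)=13/2; μ^(3)=-1; μ^(4)=-4

((0, 0, 0, 1, 0); (0, 0, 0, 1, 1); (0, 4, 1, 0, 0); (4, 0, 0, 0, 0))


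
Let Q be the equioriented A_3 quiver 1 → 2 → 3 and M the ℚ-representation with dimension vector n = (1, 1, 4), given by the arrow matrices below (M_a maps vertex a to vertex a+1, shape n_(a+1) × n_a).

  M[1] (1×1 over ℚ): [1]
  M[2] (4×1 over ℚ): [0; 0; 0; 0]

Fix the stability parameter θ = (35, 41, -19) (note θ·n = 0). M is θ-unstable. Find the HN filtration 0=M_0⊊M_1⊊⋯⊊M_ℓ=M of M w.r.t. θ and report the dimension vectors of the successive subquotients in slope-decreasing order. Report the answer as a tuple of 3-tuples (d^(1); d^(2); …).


Barcode: M ≅ I[1,2], I[3,3]^4. HN layers by μ_θ (3 steps, strictly decreasing):
  μ^(1)=41; μ^(2)=35; μ^(3)=-19

((0, 1, 0); (1, 0, 0); (0, 0, 4))


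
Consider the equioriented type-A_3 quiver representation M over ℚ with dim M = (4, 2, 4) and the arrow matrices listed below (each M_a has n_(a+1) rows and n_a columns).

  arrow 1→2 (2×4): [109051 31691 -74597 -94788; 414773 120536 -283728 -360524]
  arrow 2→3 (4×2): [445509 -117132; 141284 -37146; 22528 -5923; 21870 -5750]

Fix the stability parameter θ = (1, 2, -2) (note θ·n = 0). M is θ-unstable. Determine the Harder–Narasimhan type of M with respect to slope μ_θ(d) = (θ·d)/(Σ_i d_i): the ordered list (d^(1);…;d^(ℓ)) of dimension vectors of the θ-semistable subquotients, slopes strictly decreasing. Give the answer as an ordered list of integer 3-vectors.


Barcode: M ≅ I[1,1]^2, I[1,3]^2, I[3,3]^2. HN layers by μ_θ (3 steps, strictly decreasing):
  μ^(1)=1; μ^(2)=1/3; μ^(3)=-2

((2, 0, 0); (2, 2, 2); (0, 0, 2))


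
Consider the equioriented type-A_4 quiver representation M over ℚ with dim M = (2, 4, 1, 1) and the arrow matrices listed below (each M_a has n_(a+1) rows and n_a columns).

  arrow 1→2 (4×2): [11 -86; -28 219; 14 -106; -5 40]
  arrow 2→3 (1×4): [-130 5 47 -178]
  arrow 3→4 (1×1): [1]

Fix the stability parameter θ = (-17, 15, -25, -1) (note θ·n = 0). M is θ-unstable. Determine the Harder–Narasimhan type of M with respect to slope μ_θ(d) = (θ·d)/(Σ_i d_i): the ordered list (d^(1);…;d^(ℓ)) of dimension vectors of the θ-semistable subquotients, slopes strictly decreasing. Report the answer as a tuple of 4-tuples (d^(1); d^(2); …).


Barcode: M ≅ I[1,2], I[1,4], I[2,2]^2. HN layers by μ_θ (4 steps, strictly decreasing):
  μ^(1)=15; μ^(2)=-1; μ^(3)=-5; μ^(4)=-17

((0, 3, 0, 0); (0, 0, 0, 1); (0, 1, 1, 0); (2, 0, 0, 0))


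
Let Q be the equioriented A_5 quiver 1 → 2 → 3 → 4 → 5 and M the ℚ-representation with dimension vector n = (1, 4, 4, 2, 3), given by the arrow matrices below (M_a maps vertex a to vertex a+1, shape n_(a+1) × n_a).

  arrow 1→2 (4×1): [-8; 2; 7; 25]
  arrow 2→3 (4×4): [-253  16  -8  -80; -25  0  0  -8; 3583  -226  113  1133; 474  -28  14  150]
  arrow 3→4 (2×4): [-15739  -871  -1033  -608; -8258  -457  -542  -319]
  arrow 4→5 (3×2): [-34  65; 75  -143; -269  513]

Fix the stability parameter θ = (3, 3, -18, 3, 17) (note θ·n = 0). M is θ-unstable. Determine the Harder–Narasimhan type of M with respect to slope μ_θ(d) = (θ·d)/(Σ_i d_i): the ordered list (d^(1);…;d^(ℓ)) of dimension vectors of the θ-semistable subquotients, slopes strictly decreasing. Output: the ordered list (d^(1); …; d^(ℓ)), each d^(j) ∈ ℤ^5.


Via rank(M_{q-1}∘⋯∘M_p): M ≅ I[1,2], I[2,2], I[2,5]^2, I[3,3]^2, I[5,5].
μ_θ-semistable layers: μ^(1)=17; μ^(2)=3; μ^(3)=-15/2; μ^(4)=-18

((0, 0, 0, 0, 3); (1, 2, 0, 2, 0); (0, 2, 2, 0, 0); (0, 0, 2, 0, 0))


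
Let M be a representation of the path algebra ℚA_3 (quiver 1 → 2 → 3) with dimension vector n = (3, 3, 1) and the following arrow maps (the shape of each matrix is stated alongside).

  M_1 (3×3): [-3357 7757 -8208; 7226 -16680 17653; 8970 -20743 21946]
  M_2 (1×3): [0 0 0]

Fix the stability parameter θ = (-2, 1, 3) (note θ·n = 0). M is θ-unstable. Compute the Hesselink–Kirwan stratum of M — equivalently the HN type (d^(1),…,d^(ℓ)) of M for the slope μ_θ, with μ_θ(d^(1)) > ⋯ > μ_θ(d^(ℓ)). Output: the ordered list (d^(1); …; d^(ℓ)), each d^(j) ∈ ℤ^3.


Via rank(M_{q-1}∘⋯∘M_p): M ≅ I[1,2]^3, I[3,3].
μ_θ-semistable layers: μ^(1)=3; μ^(2)=1; μ^(3)=-2

((0, 0, 1); (0, 3, 0); (3, 0, 0))


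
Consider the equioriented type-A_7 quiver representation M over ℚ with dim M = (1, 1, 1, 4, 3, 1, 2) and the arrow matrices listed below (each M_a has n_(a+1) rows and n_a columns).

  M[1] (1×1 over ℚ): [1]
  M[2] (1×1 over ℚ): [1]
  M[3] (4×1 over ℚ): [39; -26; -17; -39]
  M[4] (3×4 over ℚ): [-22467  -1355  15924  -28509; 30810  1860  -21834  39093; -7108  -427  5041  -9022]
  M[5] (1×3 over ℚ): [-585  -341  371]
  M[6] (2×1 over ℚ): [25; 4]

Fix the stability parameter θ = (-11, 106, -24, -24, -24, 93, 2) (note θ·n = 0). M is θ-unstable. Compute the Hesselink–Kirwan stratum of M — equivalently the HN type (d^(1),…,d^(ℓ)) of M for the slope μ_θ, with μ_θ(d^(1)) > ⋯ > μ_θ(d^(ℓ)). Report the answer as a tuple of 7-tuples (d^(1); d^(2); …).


Via rank(M_{q-1}∘⋯∘M_p): M ≅ I[1,5], I[4,4], I[4,5], I[4,7], I[7,7].
μ_θ-semistable layers: μ^(1)=95/2; μ^(2)=17/2; μ^(3)=2; μ^(4)=-11; μ^(5)=-24

((0, 0, 0, 0, 0, 1, 1); (0, 1, 1, 1, 1, 0, 0); (0, 0, 0, 0, 0, 0, 1); (1, 0, 0, 0, 0, 0, 0); (0, 0, 0, 3, 2, 0, 0))


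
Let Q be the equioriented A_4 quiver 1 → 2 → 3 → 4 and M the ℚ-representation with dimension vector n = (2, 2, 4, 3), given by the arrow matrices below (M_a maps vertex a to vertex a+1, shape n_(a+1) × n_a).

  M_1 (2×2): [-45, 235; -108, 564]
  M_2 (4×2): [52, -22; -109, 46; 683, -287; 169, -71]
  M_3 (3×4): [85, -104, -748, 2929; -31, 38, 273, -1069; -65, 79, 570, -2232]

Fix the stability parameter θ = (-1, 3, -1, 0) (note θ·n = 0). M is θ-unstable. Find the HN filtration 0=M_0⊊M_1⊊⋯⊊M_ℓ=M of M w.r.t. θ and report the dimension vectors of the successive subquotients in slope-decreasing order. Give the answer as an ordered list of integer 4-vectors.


Interval decomposition of M: I[1,1], I[1,4], I[2,4], I[3,3], I[3,4].
HN type (ℓ=3): μ^(1)=2/3; μ^(2)=0; μ^(3)=-1

((0, 2, 2, 2); (0, 0, 0, 1); (2, 0, 2, 0))


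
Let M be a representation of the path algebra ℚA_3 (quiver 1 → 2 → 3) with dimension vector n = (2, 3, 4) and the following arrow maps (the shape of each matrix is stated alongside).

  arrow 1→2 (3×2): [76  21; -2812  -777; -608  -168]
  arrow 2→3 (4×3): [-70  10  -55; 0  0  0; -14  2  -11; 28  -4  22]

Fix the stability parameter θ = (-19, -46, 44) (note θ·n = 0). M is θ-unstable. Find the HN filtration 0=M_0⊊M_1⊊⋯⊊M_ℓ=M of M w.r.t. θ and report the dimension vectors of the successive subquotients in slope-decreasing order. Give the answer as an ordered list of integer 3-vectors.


Via rank(M_{q-1}∘⋯∘M_p): M ≅ I[1,1], I[1,2], I[2,2], I[2,3], I[3,3]^3.
μ_θ-semistable layers: μ^(1)=44; μ^(2)=-19; μ^(3)=-65/2; μ^(4)=-46

((0, 0, 4); (1, 0, 0); (1, 1, 0); (0, 2, 0))


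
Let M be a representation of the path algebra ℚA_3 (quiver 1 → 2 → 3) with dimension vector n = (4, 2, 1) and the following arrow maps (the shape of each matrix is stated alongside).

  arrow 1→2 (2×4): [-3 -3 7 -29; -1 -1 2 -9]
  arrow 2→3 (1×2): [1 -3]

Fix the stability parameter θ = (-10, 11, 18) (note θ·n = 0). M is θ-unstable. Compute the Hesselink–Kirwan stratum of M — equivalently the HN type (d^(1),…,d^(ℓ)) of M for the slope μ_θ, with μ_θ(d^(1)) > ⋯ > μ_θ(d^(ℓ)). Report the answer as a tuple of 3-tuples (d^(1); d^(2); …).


Interval decomposition of M: I[1,1]^2, I[1,2], I[1,3].
HN type (ℓ=3): μ^(1)=18; μ^(2)=11; μ^(3)=-10

((0, 0, 1); (0, 2, 0); (4, 0, 0))


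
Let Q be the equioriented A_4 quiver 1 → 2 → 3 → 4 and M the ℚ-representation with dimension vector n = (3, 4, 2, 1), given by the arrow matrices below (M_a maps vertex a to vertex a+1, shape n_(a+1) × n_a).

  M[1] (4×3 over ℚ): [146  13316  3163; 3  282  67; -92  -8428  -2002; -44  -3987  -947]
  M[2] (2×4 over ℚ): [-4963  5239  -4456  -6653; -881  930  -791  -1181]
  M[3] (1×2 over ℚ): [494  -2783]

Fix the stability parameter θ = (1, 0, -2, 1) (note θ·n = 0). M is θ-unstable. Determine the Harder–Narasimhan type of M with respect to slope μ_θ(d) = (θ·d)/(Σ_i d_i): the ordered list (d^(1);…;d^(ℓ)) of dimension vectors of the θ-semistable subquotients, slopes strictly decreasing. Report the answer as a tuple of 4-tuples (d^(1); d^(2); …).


Via rank(M_{q-1}∘⋯∘M_p): M ≅ I[1,2], I[1,3], I[1,4], I[2,2].
μ_θ-semistable layers: μ^(1)=1; μ^(2)=1/2; μ^(3)=0; μ^(4)=-1/3

((0, 0, 0, 1); (1, 1, 0, 0); (0, 1, 0, 0); (2, 2, 2, 0))


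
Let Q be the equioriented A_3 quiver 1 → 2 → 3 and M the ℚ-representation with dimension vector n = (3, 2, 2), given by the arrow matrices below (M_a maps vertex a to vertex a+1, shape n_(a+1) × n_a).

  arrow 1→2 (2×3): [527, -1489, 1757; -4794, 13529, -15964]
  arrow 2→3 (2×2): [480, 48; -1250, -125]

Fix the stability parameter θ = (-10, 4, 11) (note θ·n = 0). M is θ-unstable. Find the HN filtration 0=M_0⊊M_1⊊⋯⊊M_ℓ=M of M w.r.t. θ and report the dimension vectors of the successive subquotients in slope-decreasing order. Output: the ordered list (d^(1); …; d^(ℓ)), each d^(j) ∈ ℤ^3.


Barcode: M ≅ I[1,1], I[1,2], I[1,3], I[3,3]. HN layers by μ_θ (3 steps, strictly decreasing):
  μ^(1)=11; μ^(2)=4; μ^(3)=-10

((0, 0, 2); (0, 2, 0); (3, 0, 0))


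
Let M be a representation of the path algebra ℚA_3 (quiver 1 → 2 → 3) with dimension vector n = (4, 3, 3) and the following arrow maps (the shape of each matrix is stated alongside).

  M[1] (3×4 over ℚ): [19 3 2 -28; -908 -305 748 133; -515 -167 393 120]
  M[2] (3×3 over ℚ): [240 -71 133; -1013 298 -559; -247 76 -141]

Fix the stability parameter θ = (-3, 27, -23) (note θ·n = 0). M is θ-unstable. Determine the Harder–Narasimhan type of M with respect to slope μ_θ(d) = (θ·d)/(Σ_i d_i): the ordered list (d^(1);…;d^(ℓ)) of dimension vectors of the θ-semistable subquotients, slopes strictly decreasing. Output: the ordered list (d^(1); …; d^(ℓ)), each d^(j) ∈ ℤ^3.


Interval decomposition of M: I[1,1], I[1,3]^3.
HN type (ℓ=2): μ^(1)=2; μ^(2)=-3

((0, 3, 3); (4, 0, 0))


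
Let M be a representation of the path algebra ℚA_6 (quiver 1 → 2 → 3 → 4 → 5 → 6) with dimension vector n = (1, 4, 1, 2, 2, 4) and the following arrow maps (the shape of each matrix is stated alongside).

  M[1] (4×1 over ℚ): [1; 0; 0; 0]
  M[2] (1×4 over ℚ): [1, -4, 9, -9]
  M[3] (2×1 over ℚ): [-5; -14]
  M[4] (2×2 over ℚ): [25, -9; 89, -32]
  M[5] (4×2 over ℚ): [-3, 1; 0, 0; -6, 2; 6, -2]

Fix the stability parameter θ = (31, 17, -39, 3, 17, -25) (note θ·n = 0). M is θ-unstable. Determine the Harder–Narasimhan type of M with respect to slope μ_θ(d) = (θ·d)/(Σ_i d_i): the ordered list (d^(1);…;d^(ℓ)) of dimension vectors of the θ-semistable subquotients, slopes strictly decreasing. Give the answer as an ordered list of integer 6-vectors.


Interval decomposition of M: I[1,5], I[2,2]^3, I[4,6], I[6,6]^3.
HN type (ℓ=4): μ^(1)=17; μ^(2)=3; μ^(3)=-5/3; μ^(4)=-25

((0, 3, 0, 0, 1, 0); (1, 1, 1, 1, 0, 0); (0, 0, 0, 1, 1, 1); (0, 0, 0, 0, 0, 3))
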